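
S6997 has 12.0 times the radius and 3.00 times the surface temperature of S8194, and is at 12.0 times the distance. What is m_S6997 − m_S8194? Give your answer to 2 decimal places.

L_S6997/L_S8194 = (12.0)²(3.00)⁴ = 1.166×10^4.
F_S6997/F_S8194 = (L_S6997/L_S8194)/(d_S6997/d_S8194)² = 1.166×10^4/144.0 = 81.00.
m_S6997 − m_S8194 = −2.5 log₁₀(81.00) = -4.77.

-4.77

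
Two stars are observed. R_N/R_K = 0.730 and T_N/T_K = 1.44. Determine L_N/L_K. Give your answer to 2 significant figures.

2.3

From the Stefan–Boltzmann law, L ∝ R²T⁴, so
L_N/L_K = (R_N/R_K)² (T_N/T_K)⁴ = (0.730)² × (1.44)⁴ = 0.5329 × 4.300 = 2.291.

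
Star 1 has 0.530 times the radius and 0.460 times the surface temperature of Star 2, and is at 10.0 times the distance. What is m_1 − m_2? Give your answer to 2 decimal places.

9.75

L_1/L_2 = (0.530)²(0.460)⁴ = 0.01258.
F_1/F_2 = (L_1/L_2)/(d_1/d_2)² = 0.01258/100.0 = 1.258×10^-4.
m_1 − m_2 = −2.5 log₁₀(1.258×10^-4) = 9.75.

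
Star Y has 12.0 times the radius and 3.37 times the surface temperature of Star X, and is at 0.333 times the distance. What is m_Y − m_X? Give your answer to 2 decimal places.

-13.06

L_Y/L_X = (12.0)²(3.37)⁴ = 1.857×10^4.
F_Y/F_X = (L_Y/L_X)/(d_Y/d_X)² = 1.857×10^4/0.1109 = 1.675×10^5.
m_Y − m_X = −2.5 log₁₀(1.675×10^5) = -13.06.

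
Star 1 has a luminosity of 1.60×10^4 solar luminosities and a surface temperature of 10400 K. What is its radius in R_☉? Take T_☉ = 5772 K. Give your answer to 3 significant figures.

39.0 R_☉

R/R_☉ = √(L/L_☉) / (T/T_☉)² = √(1.60×10^4) / (1.802)²
       = 126.5 / 3.246 = 38.96.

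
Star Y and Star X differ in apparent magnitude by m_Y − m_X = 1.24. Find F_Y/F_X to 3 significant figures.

0.319

F_Y/F_X = 10^(−(m_Y − m_X)/2.5) = 10^(-1.24/2.5) = 10^-0.496 = 0.3192.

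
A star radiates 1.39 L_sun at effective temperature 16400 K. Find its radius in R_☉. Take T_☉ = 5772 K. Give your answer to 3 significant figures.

0.146 R_☉

R/R_☉ = √(L/L_☉) / (T/T_☉)² = √(1.39) / (2.841)²
       = 1.179 / 8.073 = 0.1460.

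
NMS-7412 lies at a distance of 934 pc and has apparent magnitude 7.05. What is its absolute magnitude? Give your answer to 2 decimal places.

M = m − 5 log₁₀(d/10 pc) = 7.05 − 5 log₁₀(934/10)
  = 7.05 − 5 × 1.970 = 7.05 − 9.85 = -2.80.

-2.80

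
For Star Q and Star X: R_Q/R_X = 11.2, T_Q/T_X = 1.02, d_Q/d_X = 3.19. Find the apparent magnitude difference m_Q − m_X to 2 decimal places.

-2.81

L_Q/L_X = (11.2)²(1.02)⁴ = 135.8.
F_Q/F_X = (L_Q/L_X)/(d_Q/d_X)² = 135.8/10.18 = 13.34.
m_Q − m_X = −2.5 log₁₀(13.34) = -2.81.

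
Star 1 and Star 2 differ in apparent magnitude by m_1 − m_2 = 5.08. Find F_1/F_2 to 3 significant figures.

0.00929

F_1/F_2 = 10^(−(m_1 − m_2)/2.5) = 10^(-5.08/2.5) = 10^-2.032 = 0.009290.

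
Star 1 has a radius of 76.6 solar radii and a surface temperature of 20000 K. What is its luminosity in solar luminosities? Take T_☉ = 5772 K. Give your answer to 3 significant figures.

L/L_☉ = (R/R_☉)² (T/T_☉)⁴ = (76.6)² × (20000/5772)⁴
       = 5868 × (3.465)⁴ = 5868 × 144.2 = 8.458×10^5.

8.46×10^5 solar luminosities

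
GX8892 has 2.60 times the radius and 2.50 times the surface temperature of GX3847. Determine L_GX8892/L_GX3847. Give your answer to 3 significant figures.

264

From the Stefan–Boltzmann law, L ∝ R²T⁴, so
L_GX8892/L_GX3847 = (R_GX8892/R_GX3847)² (T_GX8892/T_GX3847)⁴ = (2.60)² × (2.50)⁴ = 6.760 × 39.06 = 264.1.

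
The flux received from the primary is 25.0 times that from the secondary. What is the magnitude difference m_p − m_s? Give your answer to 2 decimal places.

m_p − m_s = −2.5 log₁₀(F_p/F_s) = −2.5 log₁₀(25.0) = −2.5 × (1.398) = -3.495.

-3.49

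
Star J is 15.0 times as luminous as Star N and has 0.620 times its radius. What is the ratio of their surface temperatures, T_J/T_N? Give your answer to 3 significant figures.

L ∝ R²T⁴ gives T ∝ (L/R²)^(1/4), so
T_J/T_N = (15.0 / 0.620²)^(1/4) = (39.02)^(1/4) = 2.499.

2.50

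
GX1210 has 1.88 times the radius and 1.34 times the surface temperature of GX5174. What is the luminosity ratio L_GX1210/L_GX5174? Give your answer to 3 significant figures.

From the Stefan–Boltzmann law, L ∝ R²T⁴, so
L_GX1210/L_GX5174 = (R_GX1210/R_GX5174)² (T_GX1210/T_GX5174)⁴ = (1.88)² × (1.34)⁴ = 3.534 × 3.224 = 11.40.

11.4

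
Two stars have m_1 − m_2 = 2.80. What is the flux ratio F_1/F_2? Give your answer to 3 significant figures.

0.0759

F_1/F_2 = 10^(−(m_1 − m_2)/2.5) = 10^(-2.80/2.5) = 10^-1.120 = 0.07586.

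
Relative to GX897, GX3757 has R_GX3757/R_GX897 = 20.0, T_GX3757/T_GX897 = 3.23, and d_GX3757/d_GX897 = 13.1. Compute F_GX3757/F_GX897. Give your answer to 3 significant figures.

L_GX3757/L_GX897 = (R_GX3757/R_GX897)²(T_GX3757/T_GX897)⁴ = (20.0)² × (3.23)⁴ = 4.354×10^4.
F_GX3757/F_GX897 = (L_GX3757/L_GX897)/(d_GX3757/d_GX897)² = 4.354×10^4 / (13.1)² = 253.7.

254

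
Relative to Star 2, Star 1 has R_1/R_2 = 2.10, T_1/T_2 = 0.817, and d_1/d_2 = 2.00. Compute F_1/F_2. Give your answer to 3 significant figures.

L_1/L_2 = (R_1/R_2)²(T_1/T_2)⁴ = (2.10)² × (0.817)⁴ = 1.965.
F_1/F_2 = (L_1/L_2)/(d_1/d_2)² = 1.965 / (2.00)² = 0.4912.

0.491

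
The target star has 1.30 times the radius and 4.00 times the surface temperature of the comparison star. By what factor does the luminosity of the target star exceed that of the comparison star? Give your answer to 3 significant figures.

From the Stefan–Boltzmann law, L ∝ R²T⁴, so
L_t/L_c = (R_t/R_c)² (T_t/T_c)⁴ = (1.30)² × (4.00)⁴ = 1.690 × 256.0 = 432.6.

433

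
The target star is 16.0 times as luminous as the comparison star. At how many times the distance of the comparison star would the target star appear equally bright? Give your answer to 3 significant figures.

4.00

Equal flux requires L_t/d_t² = L_c/d_c², so d_t/d_c = √(L_t/L_c)
= √(16.0) = 4.000.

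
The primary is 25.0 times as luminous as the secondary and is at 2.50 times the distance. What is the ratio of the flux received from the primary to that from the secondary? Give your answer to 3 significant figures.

4.00

F = L/(4πd²), so F_p/F_s = (L_p/L_s) / (d_p/d_s)²
= 25.0 / (2.50)² = 25.0 / 6.250 = 4.000.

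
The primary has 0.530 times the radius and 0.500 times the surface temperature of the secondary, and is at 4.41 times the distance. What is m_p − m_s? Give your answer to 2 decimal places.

7.61

L_p/L_s = (0.530)²(0.500)⁴ = 0.01756.
F_p/F_s = (L_p/L_s)/(d_p/d_s)² = 0.01756/19.45 = 9.027×10^-4.
m_p − m_s = −2.5 log₁₀(9.027×10^-4) = 7.61.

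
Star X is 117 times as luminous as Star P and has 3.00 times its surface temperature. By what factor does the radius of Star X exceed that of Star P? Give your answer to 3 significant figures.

L ∝ R²T⁴ gives R ∝ √L / T², so
R_X/R_P = √(117) / (3.00)² = 10.82 / 9.000 = 1.202.

1.20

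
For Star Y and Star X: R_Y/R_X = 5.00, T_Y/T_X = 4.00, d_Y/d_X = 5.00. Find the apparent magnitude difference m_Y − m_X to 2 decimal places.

-6.02

L_Y/L_X = (5.00)²(4.00)⁴ = 6400.
F_Y/F_X = (L_Y/L_X)/(d_Y/d_X)² = 6400/25.00 = 256.0.
m_Y − m_X = −2.5 log₁₀(256.0) = -6.02.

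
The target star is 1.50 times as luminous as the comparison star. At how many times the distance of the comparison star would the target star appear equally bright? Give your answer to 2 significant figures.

1.2

Equal flux requires L_t/d_t² = L_c/d_c², so d_t/d_c = √(L_t/L_c)
= √(1.50) = 1.225.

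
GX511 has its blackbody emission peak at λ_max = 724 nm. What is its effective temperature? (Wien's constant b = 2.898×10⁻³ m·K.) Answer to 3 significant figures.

4.00×10^3 K

T = b/λ_max = 2.898×10⁻³ / (724×10⁻⁹) = 4003 K.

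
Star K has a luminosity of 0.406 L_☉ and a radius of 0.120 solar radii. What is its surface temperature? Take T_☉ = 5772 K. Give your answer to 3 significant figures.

T/T_☉ = (L/L_☉)^(1/4) / (R/R_☉)^(1/2)
T = 5772 × (0.406)^(1/4) / √(0.120) = 5772 × 0.7982 / 0.3464 = 1.330×10^4 K.

1.33×10^4 K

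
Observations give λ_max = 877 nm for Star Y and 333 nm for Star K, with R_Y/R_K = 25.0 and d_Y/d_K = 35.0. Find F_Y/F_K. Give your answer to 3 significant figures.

Wien's law: T_Y/T_K = λ_K/λ_Y = 333/877 = 0.3797.
L_Y/L_K = (R_Y/R_K)²(T_Y/T_K)⁴ = (25.0)²(0.3797)⁴ = 12.99.
F_Y/F_K = (L_Y/L_K)/(d_Y/d_K)² = 12.99/(35.0)² = 0.01061.

0.0106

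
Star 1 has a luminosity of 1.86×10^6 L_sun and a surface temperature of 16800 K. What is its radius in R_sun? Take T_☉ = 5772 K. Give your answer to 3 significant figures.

R/R_☉ = √(L/L_☉) / (T/T_☉)² = √(1.86×10^6) / (2.911)²
       = 1364 / 8.472 = 161.0.

161 R_sun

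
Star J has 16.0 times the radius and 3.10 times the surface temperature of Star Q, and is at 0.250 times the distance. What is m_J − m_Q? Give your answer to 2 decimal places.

-13.94

L_J/L_Q = (16.0)²(3.10)⁴ = 2.364×10^4.
F_J/F_Q = (L_J/L_Q)/(d_J/d_Q)² = 2.364×10^4/0.06250 = 3.783×10^5.
m_J − m_Q = −2.5 log₁₀(3.783×10^5) = -13.94.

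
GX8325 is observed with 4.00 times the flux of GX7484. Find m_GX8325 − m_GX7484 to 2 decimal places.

m_GX8325 − m_GX7484 = −2.5 log₁₀(F_GX8325/F_GX7484) = −2.5 log₁₀(4.00) = −2.5 × (0.602) = -1.505.

-1.51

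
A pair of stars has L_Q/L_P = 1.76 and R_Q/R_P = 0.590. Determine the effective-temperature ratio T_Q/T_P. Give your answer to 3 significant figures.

L ∝ R²T⁴ gives T ∝ (L/R²)^(1/4), so
T_Q/T_P = (1.76 / 0.590²)^(1/4) = (5.056)^(1/4) = 1.500.

1.50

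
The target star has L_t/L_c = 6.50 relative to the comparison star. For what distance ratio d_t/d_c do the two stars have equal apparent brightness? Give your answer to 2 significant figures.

2.5

Equal flux requires L_t/d_t² = L_c/d_c², so d_t/d_c = √(L_t/L_c)
= √(6.50) = 2.550.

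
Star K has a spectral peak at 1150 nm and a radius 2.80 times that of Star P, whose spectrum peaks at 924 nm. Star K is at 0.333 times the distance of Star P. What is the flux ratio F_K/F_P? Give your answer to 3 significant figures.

29.5

Wien's law: T_K/T_P = λ_P/λ_K = 924/1150 = 0.8035.
L_K/L_P = (R_K/R_P)²(T_K/T_P)⁴ = (2.80)²(0.8035)⁴ = 3.267.
F_K/F_P = (L_K/L_P)/(d_K/d_P)² = 3.267/(0.333)² = 29.47.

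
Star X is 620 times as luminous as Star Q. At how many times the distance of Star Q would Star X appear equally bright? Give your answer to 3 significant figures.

Equal flux requires L_X/d_X² = L_Q/d_Q², so d_X/d_Q = √(L_X/L_Q)
= √(620) = 24.90.

24.9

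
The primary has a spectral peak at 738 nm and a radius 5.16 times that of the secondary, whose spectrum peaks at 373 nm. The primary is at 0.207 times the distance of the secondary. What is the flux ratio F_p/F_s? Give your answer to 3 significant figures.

Wien's law: T_p/T_s = λ_s/λ_p = 373/738 = 0.5054.
L_p/L_s = (R_p/R_s)²(T_p/T_s)⁴ = (5.16)²(0.5054)⁴ = 1.737.
F_p/F_s = (L_p/L_s)/(d_p/d_s)² = 1.737/(0.207)² = 40.55.

40.5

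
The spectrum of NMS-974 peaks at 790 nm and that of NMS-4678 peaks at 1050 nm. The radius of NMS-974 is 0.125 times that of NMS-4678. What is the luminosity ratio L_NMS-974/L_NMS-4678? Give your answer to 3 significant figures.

0.0488

Wien's law gives T ∝ 1/λ_max, so T_NMS-974/T_NMS-4678 = λ_NMS-4678/λ_NMS-974 = 1050/790 = 1.329.
Then L ∝ R²T⁴ gives L_NMS-974/L_NMS-4678 = (0.125)² × (1.329)⁴ = 0.01562 × 3.121 = 0.04876.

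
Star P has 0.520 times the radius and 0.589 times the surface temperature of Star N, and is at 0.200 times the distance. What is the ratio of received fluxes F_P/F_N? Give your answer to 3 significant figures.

0.814

L_P/L_N = (R_P/R_N)²(T_P/T_N)⁴ = (0.520)² × (0.589)⁴ = 0.03254.
F_P/F_N = (L_P/L_N)/(d_P/d_N)² = 0.03254 / (0.200)² = 0.8136.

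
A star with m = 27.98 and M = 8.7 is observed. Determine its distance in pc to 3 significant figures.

7.18×10^4 pc

m − M = 5 log₁₀(d/10 pc)
27.98 − (8.7) = 19.28 = 5 log₁₀(d/10)
d = 10 × 10^(19.28/5) = 10 × 10^3.856 = 7.178×10^4 pc.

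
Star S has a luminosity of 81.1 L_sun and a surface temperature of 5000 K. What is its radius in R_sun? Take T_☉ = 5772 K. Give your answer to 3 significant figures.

R/R_☉ = √(L/L_☉) / (T/T_☉)² = √(81.1) / (0.8663)²
       = 9.006 / 0.7504 = 12.00.

12.0 R_sun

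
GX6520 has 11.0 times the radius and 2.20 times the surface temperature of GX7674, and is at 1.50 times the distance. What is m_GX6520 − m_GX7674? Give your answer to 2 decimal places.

L_GX6520/L_GX7674 = (11.0)²(2.20)⁴ = 2834.
F_GX6520/F_GX7674 = (L_GX6520/L_GX7674)/(d_GX6520/d_GX7674)² = 2834/2.250 = 1260.
m_GX6520 − m_GX7674 = −2.5 log₁₀(1260) = -7.75.

-7.75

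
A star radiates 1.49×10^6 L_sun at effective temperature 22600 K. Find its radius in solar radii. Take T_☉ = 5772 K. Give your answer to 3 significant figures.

79.6 solar radii

R/R_☉ = √(L/L_☉) / (T/T_☉)² = √(1.49×10^6) / (3.915)²
       = 1221 / 15.33 = 79.62.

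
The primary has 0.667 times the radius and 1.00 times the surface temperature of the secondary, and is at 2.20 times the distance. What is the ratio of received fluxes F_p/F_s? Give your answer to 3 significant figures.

L_p/L_s = (R_p/R_s)²(T_p/T_s)⁴ = (0.667)² × (1.00)⁴ = 0.4449.
F_p/F_s = (L_p/L_s)/(d_p/d_s)² = 0.4449 / (2.20)² = 0.09192.

0.0919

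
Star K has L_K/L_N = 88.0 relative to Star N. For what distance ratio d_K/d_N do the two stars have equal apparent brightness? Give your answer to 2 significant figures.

Equal flux requires L_K/d_K² = L_N/d_N², so d_K/d_N = √(L_K/L_N)
= √(88.0) = 9.381.

9.4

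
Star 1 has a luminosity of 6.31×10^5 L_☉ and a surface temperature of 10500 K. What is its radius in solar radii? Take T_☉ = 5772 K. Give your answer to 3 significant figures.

R/R_☉ = √(L/L_☉) / (T/T_☉)² = √(6.31×10^5) / (1.819)²
       = 794.4 / 3.309 = 240.0.

240 solar radii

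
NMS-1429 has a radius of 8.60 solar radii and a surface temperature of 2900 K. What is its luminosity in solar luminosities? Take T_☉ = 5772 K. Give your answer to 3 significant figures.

L/L_☉ = (R/R_☉)² (T/T_☉)⁴ = (8.60)² × (2900/5772)⁴
       = 73.96 × (0.5024)⁴ = 73.96 × 0.06372 = 4.713.

4.71 solar luminosities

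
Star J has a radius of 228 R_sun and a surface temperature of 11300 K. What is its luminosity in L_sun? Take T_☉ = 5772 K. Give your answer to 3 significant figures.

L/L_☉ = (R/R_☉)² (T/T_☉)⁴ = (228)² × (11300/5772)⁴
       = 5.198×10^4 × (1.958)⁴ = 5.198×10^4 × 14.69 = 7.636×10^5.

7.64×10^5 L_sun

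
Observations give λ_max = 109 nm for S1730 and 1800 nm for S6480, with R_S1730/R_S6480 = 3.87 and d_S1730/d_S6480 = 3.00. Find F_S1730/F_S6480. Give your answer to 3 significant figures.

Wien's law: T_S1730/T_S6480 = λ_S6480/λ_S1730 = 1800/109 = 16.51.
L_S1730/L_S6480 = (R_S1730/R_S6480)²(T_S1730/T_S6480)⁴ = (3.87)²(16.51)⁴ = 1.114×10^6.
F_S1730/F_S6480 = (L_S1730/L_S6480)/(d_S1730/d_S6480)² = 1.114×10^6/(3.00)² = 1.238×10^5.

1.24×10^5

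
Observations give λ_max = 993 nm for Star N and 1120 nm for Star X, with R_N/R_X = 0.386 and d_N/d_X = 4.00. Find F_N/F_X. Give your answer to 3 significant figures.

0.0151

Wien's law: T_N/T_X = λ_X/λ_N = 1120/993 = 1.128.
L_N/L_X = (R_N/R_X)²(T_N/T_X)⁴ = (0.386)²(1.128)⁴ = 0.2411.
F_N/F_X = (L_N/L_X)/(d_N/d_X)² = 0.2411/(4.00)² = 0.01507.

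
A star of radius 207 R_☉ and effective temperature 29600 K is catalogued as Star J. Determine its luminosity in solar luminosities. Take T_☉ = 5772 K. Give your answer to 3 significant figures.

L/L_☉ = (R/R_☉)² (T/T_☉)⁴ = (207)² × (29600/5772)⁴
       = 4.285×10^4 × (5.128)⁴ = 4.285×10^4 × 691.6 = 2.963×10^7.

2.96×10^7 solar luminosities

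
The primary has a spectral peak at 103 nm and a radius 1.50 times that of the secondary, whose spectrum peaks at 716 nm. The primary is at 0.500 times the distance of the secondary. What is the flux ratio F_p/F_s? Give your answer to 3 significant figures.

Wien's law: T_p/T_s = λ_s/λ_p = 716/103 = 6.951.
L_p/L_s = (R_p/R_s)²(T_p/T_s)⁴ = (1.50)²(6.951)⁴ = 5254.
F_p/F_s = (L_p/L_s)/(d_p/d_s)² = 5254/(0.500)² = 2.102×10^4.

2.10×10^4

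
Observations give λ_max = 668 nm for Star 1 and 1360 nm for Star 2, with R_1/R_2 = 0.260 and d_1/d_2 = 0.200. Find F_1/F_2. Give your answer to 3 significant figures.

29.0

Wien's law: T_1/T_2 = λ_2/λ_1 = 1360/668 = 2.036.
L_1/L_2 = (R_1/R_2)²(T_1/T_2)⁴ = (0.260)²(2.036)⁴ = 1.161.
F_1/F_2 = (L_1/L_2)/(d_1/d_2)² = 1.161/(0.200)² = 29.04.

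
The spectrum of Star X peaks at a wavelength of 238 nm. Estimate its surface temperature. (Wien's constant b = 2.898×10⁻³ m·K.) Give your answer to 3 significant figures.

T = b/λ_max = 2.898×10⁻³ / (238×10⁻⁹) = 1.218×10^4 K.

1.22×10^4 K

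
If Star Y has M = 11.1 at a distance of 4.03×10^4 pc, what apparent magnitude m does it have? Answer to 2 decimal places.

m = M + 5 log₁₀(d/10 pc) = 11.1 + 5 log₁₀(4.03×10^4/10)
  = 11.1 + 5 × 3.605 = 11.1 + 18.03 = 29.13.

29.13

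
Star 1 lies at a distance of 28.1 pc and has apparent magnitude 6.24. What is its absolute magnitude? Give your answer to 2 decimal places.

M = m − 5 log₁₀(d/10 pc) = 6.24 − 5 log₁₀(28.1/10)
  = 6.24 − 5 × 0.449 = 6.24 − 2.24 = 4.00.

4.00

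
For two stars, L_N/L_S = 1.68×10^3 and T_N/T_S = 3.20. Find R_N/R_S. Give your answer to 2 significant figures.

L ∝ R²T⁴ gives R ∝ √L / T², so
R_N/R_S = √(1.68×10^3) / (3.20)² = 40.99 / 10.24 = 4.003.

4.0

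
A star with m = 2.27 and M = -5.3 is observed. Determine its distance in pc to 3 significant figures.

327 pc

m − M = 5 log₁₀(d/10 pc)
2.27 − (-5.3) = 7.57 = 5 log₁₀(d/10)
d = 10 × 10^(7.57/5) = 10 × 10^1.514 = 326.6 pc.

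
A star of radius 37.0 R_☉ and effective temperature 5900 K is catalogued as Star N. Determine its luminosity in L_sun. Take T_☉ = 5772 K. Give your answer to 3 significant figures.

1.49×10^3 L_sun

L/L_☉ = (R/R_☉)² (T/T_☉)⁴ = (37.0)² × (5900/5772)⁴
       = 1369 × (1.022)⁴ = 1369 × 1.092 = 1495.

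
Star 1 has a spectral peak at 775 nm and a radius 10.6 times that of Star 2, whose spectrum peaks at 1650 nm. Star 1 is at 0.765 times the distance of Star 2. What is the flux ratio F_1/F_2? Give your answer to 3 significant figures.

Wien's law: T_1/T_2 = λ_2/λ_1 = 1650/775 = 2.129.
L_1/L_2 = (R_1/R_2)²(T_1/T_2)⁴ = (10.6)²(2.129)⁴ = 2309.
F_1/F_2 = (L_1/L_2)/(d_1/d_2)² = 2309/(0.765)² = 3945.

3.94×10^3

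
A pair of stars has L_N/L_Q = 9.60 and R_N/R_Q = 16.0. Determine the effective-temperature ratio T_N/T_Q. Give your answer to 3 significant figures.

L ∝ R²T⁴ gives T ∝ (L/R²)^(1/4), so
T_N/T_Q = (9.60 / 16.0²)^(1/4) = (0.03750)^(1/4) = 0.4401.

0.440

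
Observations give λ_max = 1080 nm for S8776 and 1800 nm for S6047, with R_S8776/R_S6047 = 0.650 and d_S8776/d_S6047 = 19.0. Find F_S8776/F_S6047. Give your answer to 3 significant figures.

0.00903

Wien's law: T_S8776/T_S6047 = λ_S6047/λ_S8776 = 1800/1080 = 1.667.
L_S8776/L_S6047 = (R_S8776/R_S6047)²(T_S8776/T_S6047)⁴ = (0.650)²(1.667)⁴ = 3.260.
F_S8776/F_S6047 = (L_S8776/L_S6047)/(d_S8776/d_S6047)² = 3.260/(19.0)² = 0.009031.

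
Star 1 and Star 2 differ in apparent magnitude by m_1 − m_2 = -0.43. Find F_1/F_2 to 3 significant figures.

F_1/F_2 = 10^(−(m_1 − m_2)/2.5) = 10^(0.43/2.5) = 10^0.172 = 1.486.

1.49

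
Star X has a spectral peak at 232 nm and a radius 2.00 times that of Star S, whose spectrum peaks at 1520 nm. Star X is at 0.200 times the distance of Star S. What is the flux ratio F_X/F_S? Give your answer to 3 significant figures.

1.84×10^5

Wien's law: T_X/T_S = λ_S/λ_X = 1520/232 = 6.552.
L_X/L_S = (R_X/R_S)²(T_X/T_S)⁴ = (2.00)²(6.552)⁴ = 7370.
F_X/F_S = (L_X/L_S)/(d_X/d_S)² = 7370/(0.200)² = 1.843×10^5.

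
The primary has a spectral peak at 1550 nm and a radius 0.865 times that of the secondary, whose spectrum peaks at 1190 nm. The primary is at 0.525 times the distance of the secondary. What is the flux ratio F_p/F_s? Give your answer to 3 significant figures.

Wien's law: T_p/T_s = λ_s/λ_p = 1190/1550 = 0.7677.
L_p/L_s = (R_p/R_s)²(T_p/T_s)⁴ = (0.865)²(0.7677)⁴ = 0.2600.
F_p/F_s = (L_p/L_s)/(d_p/d_s)² = 0.2600/(0.525)² = 0.9431.

0.943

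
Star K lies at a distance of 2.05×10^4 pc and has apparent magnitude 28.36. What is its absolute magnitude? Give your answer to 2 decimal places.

11.80

M = m − 5 log₁₀(d/10 pc) = 28.36 − 5 log₁₀(2.05×10^4/10)
  = 28.36 − 5 × 3.312 = 28.36 − 16.56 = 11.80.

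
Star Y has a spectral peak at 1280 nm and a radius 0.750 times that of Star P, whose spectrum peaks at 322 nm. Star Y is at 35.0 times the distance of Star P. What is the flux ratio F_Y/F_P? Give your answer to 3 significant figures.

Wien's law: T_Y/T_P = λ_P/λ_Y = 322/1280 = 0.2516.
L_Y/L_P = (R_Y/R_P)²(T_Y/T_P)⁴ = (0.750)²(0.2516)⁴ = 0.002253.
F_Y/F_P = (L_Y/L_P)/(d_Y/d_P)² = 0.002253/(35.0)² = 1.839×10^-6.

1.84×10^-6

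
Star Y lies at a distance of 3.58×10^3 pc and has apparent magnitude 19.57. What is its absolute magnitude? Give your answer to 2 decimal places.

M = m − 5 log₁₀(d/10 pc) = 19.57 − 5 log₁₀(3.58×10^3/10)
  = 19.57 − 5 × 2.554 = 19.57 − 12.77 = 6.80.

6.80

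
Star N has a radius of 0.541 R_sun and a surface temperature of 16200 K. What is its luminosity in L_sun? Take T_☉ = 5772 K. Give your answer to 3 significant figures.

L/L_☉ = (R/R_☉)² (T/T_☉)⁴ = (0.541)² × (16200/5772)⁴
       = 0.2927 × (2.807)⁴ = 0.2927 × 62.05 = 18.16.

18.2 L_sun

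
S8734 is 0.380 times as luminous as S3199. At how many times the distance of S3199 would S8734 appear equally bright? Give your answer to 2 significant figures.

0.62

Equal flux requires L_S8734/d_S8734² = L_S3199/d_S3199², so d_S8734/d_S3199 = √(L_S8734/L_S3199)
= √(0.380) = 0.6164.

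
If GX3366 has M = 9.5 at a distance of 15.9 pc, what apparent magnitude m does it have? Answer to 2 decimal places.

10.51

m = M + 5 log₁₀(d/10 pc) = 9.5 + 5 log₁₀(15.9/10)
  = 9.5 + 5 × 0.201 = 9.5 + 1.01 = 10.51.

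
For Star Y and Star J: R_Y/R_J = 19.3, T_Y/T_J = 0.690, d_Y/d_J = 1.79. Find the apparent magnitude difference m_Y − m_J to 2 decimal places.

L_Y/L_J = (19.3)²(0.690)⁴ = 84.43.
F_Y/F_J = (L_Y/L_J)/(d_Y/d_J)² = 84.43/3.204 = 26.35.
m_Y − m_J = −2.5 log₁₀(26.35) = -3.55.

-3.55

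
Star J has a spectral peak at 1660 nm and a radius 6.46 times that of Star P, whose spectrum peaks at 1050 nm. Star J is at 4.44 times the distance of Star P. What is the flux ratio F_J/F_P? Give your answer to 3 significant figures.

Wien's law: T_J/T_P = λ_P/λ_J = 1050/1660 = 0.6325.
L_J/L_P = (R_J/R_P)²(T_J/T_P)⁴ = (6.46)²(0.6325)⁴ = 6.680.
F_J/F_P = (L_J/L_P)/(d_J/d_P)² = 6.680/(4.44)² = 0.3389.

0.339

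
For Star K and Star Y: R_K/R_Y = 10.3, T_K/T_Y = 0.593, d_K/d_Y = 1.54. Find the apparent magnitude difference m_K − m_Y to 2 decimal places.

L_K/L_Y = (10.3)²(0.593)⁴ = 13.12.
F_K/F_Y = (L_K/L_Y)/(d_K/d_Y)² = 13.12/2.372 = 5.532.
m_K − m_Y = −2.5 log₁₀(5.532) = -1.86.

-1.86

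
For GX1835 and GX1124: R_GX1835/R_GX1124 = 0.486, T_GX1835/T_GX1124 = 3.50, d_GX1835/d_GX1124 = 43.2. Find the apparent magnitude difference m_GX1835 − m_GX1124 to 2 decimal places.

L_GX1835/L_GX1124 = (0.486)²(3.50)⁴ = 35.44.
F_GX1835/F_GX1124 = (L_GX1835/L_GX1124)/(d_GX1835/d_GX1124)² = 35.44/1866 = 0.01899.
m_GX1835 − m_GX1124 = −2.5 log₁₀(0.01899) = 4.30.

4.30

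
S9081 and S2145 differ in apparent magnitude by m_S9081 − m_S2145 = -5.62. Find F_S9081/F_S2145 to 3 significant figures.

F_S9081/F_S2145 = 10^(−(m_S9081 − m_S2145)/2.5) = 10^(5.62/2.5) = 10^2.248 = 177.0.

177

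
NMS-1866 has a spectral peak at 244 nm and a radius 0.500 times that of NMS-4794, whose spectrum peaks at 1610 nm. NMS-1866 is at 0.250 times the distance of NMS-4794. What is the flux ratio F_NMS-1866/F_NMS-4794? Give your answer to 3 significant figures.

7.58×10^3

Wien's law: T_NMS-1866/T_NMS-4794 = λ_NMS-4794/λ_NMS-1866 = 1610/244 = 6.598.
L_NMS-1866/L_NMS-4794 = (R_NMS-1866/R_NMS-4794)²(T_NMS-1866/T_NMS-4794)⁴ = (0.500)²(6.598)⁴ = 473.9.
F_NMS-1866/F_NMS-4794 = (L_NMS-1866/L_NMS-4794)/(d_NMS-1866/d_NMS-4794)² = 473.9/(0.250)² = 7582.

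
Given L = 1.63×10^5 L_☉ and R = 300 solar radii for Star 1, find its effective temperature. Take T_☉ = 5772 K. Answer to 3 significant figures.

T/T_☉ = (L/L_☉)^(1/4) / (R/R_☉)^(1/2)
T = 5772 × (1.63×10^5)^(1/4) / √(300) = 5772 × 20.09 / 17.32 = 6696 K.

6.70×10^3 K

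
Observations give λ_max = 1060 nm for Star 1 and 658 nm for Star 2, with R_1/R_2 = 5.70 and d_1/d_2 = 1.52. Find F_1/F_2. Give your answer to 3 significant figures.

2.09

Wien's law: T_1/T_2 = λ_2/λ_1 = 658/1060 = 0.6208.
L_1/L_2 = (R_1/R_2)²(T_1/T_2)⁴ = (5.70)²(0.6208)⁴ = 4.824.
F_1/F_2 = (L_1/L_2)/(d_1/d_2)² = 4.824/(1.52)² = 2.088.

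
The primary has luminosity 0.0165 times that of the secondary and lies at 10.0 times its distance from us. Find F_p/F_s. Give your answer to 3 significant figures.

F = L/(4πd²), so F_p/F_s = (L_p/L_s) / (d_p/d_s)²
= 0.0165 / (10.0)² = 0.0165 / 100.0 = 1.650×10^-4.

1.65×10^-4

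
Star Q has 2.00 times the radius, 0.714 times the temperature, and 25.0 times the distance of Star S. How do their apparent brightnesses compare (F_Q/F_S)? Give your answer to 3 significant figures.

0.00166

L_Q/L_S = (R_Q/R_S)²(T_Q/T_S)⁴ = (2.00)² × (0.714)⁴ = 1.040.
F_Q/F_S = (L_Q/L_S)/(d_Q/d_S)² = 1.040 / (25.0)² = 0.001663.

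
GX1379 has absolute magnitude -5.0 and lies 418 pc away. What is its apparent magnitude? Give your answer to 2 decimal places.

m = M + 5 log₁₀(d/10 pc) = -5.0 + 5 log₁₀(418/10)
  = -5.0 + 5 × 1.621 = -5.0 + 8.11 = 3.11.

3.11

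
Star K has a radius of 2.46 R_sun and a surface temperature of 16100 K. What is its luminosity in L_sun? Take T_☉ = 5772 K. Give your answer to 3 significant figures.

L/L_☉ = (R/R_☉)² (T/T_☉)⁴ = (2.46)² × (16100/5772)⁴
       = 6.052 × (2.789)⁴ = 6.052 × 60.53 = 366.3.

366 L_sun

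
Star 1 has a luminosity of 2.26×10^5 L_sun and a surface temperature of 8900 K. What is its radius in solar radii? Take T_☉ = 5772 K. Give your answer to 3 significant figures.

200 solar radii

R/R_☉ = √(L/L_☉) / (T/T_☉)² = √(2.26×10^5) / (1.542)²
       = 475.4 / 2.378 = 200.0.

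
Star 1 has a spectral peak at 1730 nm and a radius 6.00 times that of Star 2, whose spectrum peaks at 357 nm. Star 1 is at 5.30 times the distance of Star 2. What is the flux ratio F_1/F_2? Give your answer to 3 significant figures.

0.00232

Wien's law: T_1/T_2 = λ_2/λ_1 = 357/1730 = 0.2064.
L_1/L_2 = (R_1/R_2)²(T_1/T_2)⁴ = (6.00)²(0.2064)⁴ = 0.06528.
F_1/F_2 = (L_1/L_2)/(d_1/d_2)² = 0.06528/(5.30)² = 0.002324.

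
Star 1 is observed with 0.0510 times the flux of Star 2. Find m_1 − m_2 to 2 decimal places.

m_1 − m_2 = −2.5 log₁₀(F_1/F_2) = −2.5 log₁₀(0.0510) = −2.5 × (-1.292) = 3.231.

3.23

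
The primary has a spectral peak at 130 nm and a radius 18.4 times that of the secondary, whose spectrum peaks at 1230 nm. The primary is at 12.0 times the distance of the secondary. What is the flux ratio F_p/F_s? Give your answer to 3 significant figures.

1.88×10^4

Wien's law: T_p/T_s = λ_s/λ_p = 1230/130 = 9.462.
L_p/L_s = (R_p/R_s)²(T_p/T_s)⁴ = (18.4)²(9.462)⁴ = 2.713×10^6.
F_p/F_s = (L_p/L_s)/(d_p/d_s)² = 2.713×10^6/(12.0)² = 1.884×10^4.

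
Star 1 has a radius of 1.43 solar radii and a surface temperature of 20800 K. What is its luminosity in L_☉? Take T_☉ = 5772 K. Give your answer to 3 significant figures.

L/L_☉ = (R/R_☉)² (T/T_☉)⁴ = (1.43)² × (20800/5772)⁴
       = 2.045 × (3.604)⁴ = 2.045 × 168.6 = 344.8.

345 L_☉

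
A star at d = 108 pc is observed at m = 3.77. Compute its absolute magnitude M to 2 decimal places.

-1.40

M = m − 5 log₁₀(d/10 pc) = 3.77 − 5 log₁₀(108/10)
  = 3.77 − 5 × 1.033 = 3.77 − 5.17 = -1.40.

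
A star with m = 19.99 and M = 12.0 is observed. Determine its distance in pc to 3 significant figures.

396 pc

m − M = 5 log₁₀(d/10 pc)
19.99 − (12.0) = 7.99 = 5 log₁₀(d/10)
d = 10 × 10^(7.99/5) = 10 × 10^1.598 = 396.3 pc.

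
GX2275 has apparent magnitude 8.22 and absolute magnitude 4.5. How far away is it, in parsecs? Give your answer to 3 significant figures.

55.5 pc

m − M = 5 log₁₀(d/10 pc)
8.22 − (4.5) = 3.72 = 5 log₁₀(d/10)
d = 10 × 10^(3.72/5) = 10 × 10^0.744 = 55.46 pc.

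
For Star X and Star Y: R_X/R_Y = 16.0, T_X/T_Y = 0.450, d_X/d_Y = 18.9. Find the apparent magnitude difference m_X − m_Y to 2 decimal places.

3.83

L_X/L_Y = (16.0)²(0.450)⁴ = 10.50.
F_X/F_Y = (L_X/L_Y)/(d_X/d_Y)² = 10.50/357.2 = 0.02939.
m_X − m_Y = −2.5 log₁₀(0.02939) = 3.83.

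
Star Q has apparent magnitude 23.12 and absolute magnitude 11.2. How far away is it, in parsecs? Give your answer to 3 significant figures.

2.42×10^3 pc

m − M = 5 log₁₀(d/10 pc)
23.12 − (11.2) = 11.92 = 5 log₁₀(d/10)
d = 10 × 10^(11.92/5) = 10 × 10^2.384 = 2421 pc.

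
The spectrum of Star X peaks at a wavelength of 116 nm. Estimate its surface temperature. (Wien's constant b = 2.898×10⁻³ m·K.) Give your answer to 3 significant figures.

2.50×10^4 K

T = b/λ_max = 2.898×10⁻³ / (116×10⁻⁹) = 2.498×10^4 K.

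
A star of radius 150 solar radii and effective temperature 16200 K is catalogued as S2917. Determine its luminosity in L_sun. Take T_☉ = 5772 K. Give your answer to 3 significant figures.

L/L_☉ = (R/R_☉)² (T/T_☉)⁴ = (150)² × (16200/5772)⁴
       = 2.250×10^4 × (2.807)⁴ = 2.250×10^4 × 62.05 = 1.396×10^6.

1.40×10^6 L_sun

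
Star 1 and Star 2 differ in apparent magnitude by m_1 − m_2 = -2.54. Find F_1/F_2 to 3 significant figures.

10.4

F_1/F_2 = 10^(−(m_1 − m_2)/2.5) = 10^(2.54/2.5) = 10^1.016 = 10.38.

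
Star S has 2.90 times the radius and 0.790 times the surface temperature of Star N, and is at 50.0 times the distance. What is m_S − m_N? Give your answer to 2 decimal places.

7.21

L_S/L_N = (2.90)²(0.790)⁴ = 3.276.
F_S/F_N = (L_S/L_N)/(d_S/d_N)² = 3.276/2500 = 0.001310.
m_S − m_N = −2.5 log₁₀(0.001310) = 7.21.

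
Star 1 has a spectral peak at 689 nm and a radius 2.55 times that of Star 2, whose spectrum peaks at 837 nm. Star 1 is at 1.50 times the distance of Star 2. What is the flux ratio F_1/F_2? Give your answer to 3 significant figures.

Wien's law: T_1/T_2 = λ_2/λ_1 = 837/689 = 1.215.
L_1/L_2 = (R_1/R_2)²(T_1/T_2)⁴ = (2.55)²(1.215)⁴ = 14.16.
F_1/F_2 = (L_1/L_2)/(d_1/d_2)² = 14.16/(1.50)² = 6.294.

6.29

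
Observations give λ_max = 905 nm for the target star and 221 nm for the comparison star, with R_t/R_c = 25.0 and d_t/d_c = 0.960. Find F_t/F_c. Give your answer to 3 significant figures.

Wien's law: T_t/T_c = λ_c/λ_t = 221/905 = 0.2442.
L_t/L_c = (R_t/R_c)²(T_t/T_c)⁴ = (25.0)²(0.2442)⁴ = 2.223.
F_t/F_c = (L_t/L_c)/(d_t/d_c)² = 2.223/(0.960)² = 2.412.

2.41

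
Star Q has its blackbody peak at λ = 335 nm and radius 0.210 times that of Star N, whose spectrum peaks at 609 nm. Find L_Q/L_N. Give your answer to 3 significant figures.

Wien's law gives T ∝ 1/λ_max, so T_Q/T_N = λ_N/λ_Q = 609/335 = 1.818.
Then L ∝ R²T⁴ gives L_Q/L_N = (0.210)² × (1.818)⁴ = 0.04410 × 10.92 = 0.4816.

0.482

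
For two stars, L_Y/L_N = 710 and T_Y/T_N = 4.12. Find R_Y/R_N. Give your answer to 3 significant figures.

1.57

L ∝ R²T⁴ gives R ∝ √L / T², so
R_Y/R_N = √(710) / (4.12)² = 26.65 / 16.97 = 1.570.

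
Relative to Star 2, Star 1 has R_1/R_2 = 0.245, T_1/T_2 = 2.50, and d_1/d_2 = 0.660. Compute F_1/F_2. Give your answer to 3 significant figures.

5.38

L_1/L_2 = (R_1/R_2)²(T_1/T_2)⁴ = (0.245)² × (2.50)⁴ = 2.345.
F_1/F_2 = (L_1/L_2)/(d_1/d_2)² = 2.345 / (0.660)² = 5.383.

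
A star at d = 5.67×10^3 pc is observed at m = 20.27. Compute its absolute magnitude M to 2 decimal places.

M = m − 5 log₁₀(d/10 pc) = 20.27 − 5 log₁₀(5.67×10^3/10)
  = 20.27 − 5 × 2.754 = 20.27 − 13.77 = 6.50.

6.50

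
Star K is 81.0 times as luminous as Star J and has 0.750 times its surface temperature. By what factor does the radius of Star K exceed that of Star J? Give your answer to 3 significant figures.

16.0

L ∝ R²T⁴ gives R ∝ √L / T², so
R_K/R_J = √(81.0) / (0.750)² = 9.000 / 0.5625 = 16.00.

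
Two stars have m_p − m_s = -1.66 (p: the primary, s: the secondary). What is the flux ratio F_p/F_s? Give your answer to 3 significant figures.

F_p/F_s = 10^(−(m_p − m_s)/2.5) = 10^(1.66/2.5) = 10^0.664 = 4.613.

4.61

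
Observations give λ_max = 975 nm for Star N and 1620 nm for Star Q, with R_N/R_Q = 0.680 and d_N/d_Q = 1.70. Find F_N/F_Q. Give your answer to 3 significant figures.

1.22

Wien's law: T_N/T_Q = λ_Q/λ_N = 1620/975 = 1.662.
L_N/L_Q = (R_N/R_Q)²(T_N/T_Q)⁴ = (0.680)²(1.662)⁴ = 3.524.
F_N/F_Q = (L_N/L_Q)/(d_N/d_Q)² = 3.524/(1.70)² = 1.219.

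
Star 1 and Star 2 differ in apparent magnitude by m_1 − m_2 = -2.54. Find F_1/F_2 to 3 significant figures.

F_1/F_2 = 10^(−(m_1 − m_2)/2.5) = 10^(2.54/2.5) = 10^1.016 = 10.38.

10.4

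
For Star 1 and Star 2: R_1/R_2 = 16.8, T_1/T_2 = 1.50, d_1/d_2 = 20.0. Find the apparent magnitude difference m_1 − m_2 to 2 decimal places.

-1.38

L_1/L_2 = (16.8)²(1.50)⁴ = 1429.
F_1/F_2 = (L_1/L_2)/(d_1/d_2)² = 1429/400.0 = 3.572.
m_1 − m_2 = −2.5 log₁₀(3.572) = -1.38.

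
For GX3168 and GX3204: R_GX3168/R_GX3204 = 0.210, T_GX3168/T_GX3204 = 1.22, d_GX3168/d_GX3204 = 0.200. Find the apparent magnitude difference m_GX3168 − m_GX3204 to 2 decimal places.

L_GX3168/L_GX3204 = (0.210)²(1.22)⁴ = 0.09770.
F_GX3168/F_GX3204 = (L_GX3168/L_GX3204)/(d_GX3168/d_GX3204)² = 0.09770/0.04000 = 2.442.
m_GX3168 − m_GX3204 = −2.5 log₁₀(2.442) = -0.97.

-0.97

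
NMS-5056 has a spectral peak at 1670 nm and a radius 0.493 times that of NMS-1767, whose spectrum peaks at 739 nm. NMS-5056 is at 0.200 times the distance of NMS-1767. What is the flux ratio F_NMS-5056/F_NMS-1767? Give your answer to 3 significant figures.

0.233

Wien's law: T_NMS-5056/T_NMS-1767 = λ_NMS-1767/λ_NMS-5056 = 739/1670 = 0.4425.
L_NMS-5056/L_NMS-1767 = (R_NMS-5056/R_NMS-1767)²(T_NMS-5056/T_NMS-1767)⁴ = (0.493)²(0.4425)⁴ = 0.009320.
F_NMS-5056/F_NMS-1767 = (L_NMS-5056/L_NMS-1767)/(d_NMS-5056/d_NMS-1767)² = 0.009320/(0.200)² = 0.2330.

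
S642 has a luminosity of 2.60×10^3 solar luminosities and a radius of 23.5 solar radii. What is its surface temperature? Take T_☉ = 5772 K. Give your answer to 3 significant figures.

8.50×10^3 K

T/T_☉ = (L/L_☉)^(1/4) / (R/R_☉)^(1/2)
T = 5772 × (2.60×10^3)^(1/4) / √(23.5) = 5772 × 7.141 / 4.848 = 8502 K.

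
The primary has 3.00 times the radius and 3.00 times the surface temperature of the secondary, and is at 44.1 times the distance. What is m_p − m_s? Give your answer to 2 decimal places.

L_p/L_s = (3.00)²(3.00)⁴ = 729.0.
F_p/F_s = (L_p/L_s)/(d_p/d_s)² = 729.0/1945 = 0.3748.
m_p − m_s = −2.5 log₁₀(0.3748) = 1.07.

1.07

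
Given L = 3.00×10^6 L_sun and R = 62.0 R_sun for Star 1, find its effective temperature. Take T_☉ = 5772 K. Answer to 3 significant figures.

3.05×10^4 K

T/T_☉ = (L/L_☉)^(1/4) / (R/R_☉)^(1/2)
T = 5772 × (3.00×10^6)^(1/4) / √(62.0) = 5772 × 41.62 / 7.874 = 3.051×10^4 K.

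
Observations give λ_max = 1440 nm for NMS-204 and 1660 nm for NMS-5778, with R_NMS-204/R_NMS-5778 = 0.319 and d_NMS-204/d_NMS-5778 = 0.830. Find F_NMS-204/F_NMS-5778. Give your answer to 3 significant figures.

0.261

Wien's law: T_NMS-204/T_NMS-5778 = λ_NMS-5778/λ_NMS-204 = 1660/1440 = 1.153.
L_NMS-204/L_NMS-5778 = (R_NMS-204/R_NMS-5778)²(T_NMS-204/T_NMS-5778)⁴ = (0.319)²(1.153)⁴ = 0.1797.
F_NMS-204/F_NMS-5778 = (L_NMS-204/L_NMS-5778)/(d_NMS-204/d_NMS-5778)² = 0.1797/(0.830)² = 0.2609.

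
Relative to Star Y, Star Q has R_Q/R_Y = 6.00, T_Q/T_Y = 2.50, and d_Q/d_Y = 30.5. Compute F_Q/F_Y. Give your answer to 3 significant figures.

1.51

L_Q/L_Y = (R_Q/R_Y)²(T_Q/T_Y)⁴ = (6.00)² × (2.50)⁴ = 1406.
F_Q/F_Y = (L_Q/L_Y)/(d_Q/d_Y)² = 1406 / (30.5)² = 1.512.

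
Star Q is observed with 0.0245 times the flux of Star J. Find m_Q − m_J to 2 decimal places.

m_Q − m_J = −2.5 log₁₀(F_Q/F_J) = −2.5 log₁₀(0.0245) = −2.5 × (-1.611) = 4.027.

4.03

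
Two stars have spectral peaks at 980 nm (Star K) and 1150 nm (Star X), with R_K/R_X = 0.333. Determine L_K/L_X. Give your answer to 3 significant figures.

Wien's law gives T ∝ 1/λ_max, so T_K/T_X = λ_X/λ_K = 1150/980 = 1.173.
Then L ∝ R²T⁴ gives L_K/L_X = (0.333)² × (1.173)⁴ = 0.1109 × 1.896 = 0.2103.

0.210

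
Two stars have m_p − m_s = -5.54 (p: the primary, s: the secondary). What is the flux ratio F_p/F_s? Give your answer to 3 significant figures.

164

F_p/F_s = 10^(−(m_p − m_s)/2.5) = 10^(5.54/2.5) = 10^2.216 = 164.4.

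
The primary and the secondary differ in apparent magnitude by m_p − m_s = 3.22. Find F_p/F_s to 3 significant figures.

0.0515

F_p/F_s = 10^(−(m_p − m_s)/2.5) = 10^(-3.22/2.5) = 10^-1.288 = 0.05152.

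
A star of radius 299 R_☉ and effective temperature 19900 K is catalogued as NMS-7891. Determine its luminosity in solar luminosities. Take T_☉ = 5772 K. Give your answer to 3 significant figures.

1.26×10^7 solar luminosities

L/L_☉ = (R/R_☉)² (T/T_☉)⁴ = (299)² × (19900/5772)⁴
       = 8.940×10^4 × (3.448)⁴ = 8.940×10^4 × 141.3 = 1.263×10^7.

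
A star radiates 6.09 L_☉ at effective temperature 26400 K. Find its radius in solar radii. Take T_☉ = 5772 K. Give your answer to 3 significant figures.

0.118 solar radii

R/R_☉ = √(L/L_☉) / (T/T_☉)² = √(6.09) / (4.574)²
       = 2.468 / 20.92 = 0.1180.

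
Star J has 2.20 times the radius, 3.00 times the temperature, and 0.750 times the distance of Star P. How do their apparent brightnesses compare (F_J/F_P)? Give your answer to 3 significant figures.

697

L_J/L_P = (R_J/R_P)²(T_J/T_P)⁴ = (2.20)² × (3.00)⁴ = 392.0.
F_J/F_P = (L_J/L_P)/(d_J/d_P)² = 392.0 / (0.750)² = 697.0.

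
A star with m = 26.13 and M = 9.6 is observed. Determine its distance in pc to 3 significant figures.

m − M = 5 log₁₀(d/10 pc)
26.13 − (9.6) = 16.53 = 5 log₁₀(d/10)
d = 10 × 10^(16.53/5) = 10 × 10^3.306 = 2.023×10^4 pc.

2.02×10^4 pc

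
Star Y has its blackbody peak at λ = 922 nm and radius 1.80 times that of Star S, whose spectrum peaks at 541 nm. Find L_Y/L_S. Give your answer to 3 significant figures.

0.384

Wien's law gives T ∝ 1/λ_max, so T_Y/T_S = λ_S/λ_Y = 541/922 = 0.5868.
Then L ∝ R²T⁴ gives L_Y/L_S = (1.80)² × (0.5868)⁴ = 3.240 × 0.1185 = 0.3841.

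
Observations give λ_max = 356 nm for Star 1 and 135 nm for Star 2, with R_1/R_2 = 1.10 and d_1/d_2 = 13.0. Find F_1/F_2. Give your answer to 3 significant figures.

Wien's law: T_1/T_2 = λ_2/λ_1 = 135/356 = 0.3792.
L_1/L_2 = (R_1/R_2)²(T_1/T_2)⁴ = (1.10)²(0.3792)⁴ = 0.02502.
F_1/F_2 = (L_1/L_2)/(d_1/d_2)² = 0.02502/(13.0)² = 1.481×10^-4.

1.48×10^-4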